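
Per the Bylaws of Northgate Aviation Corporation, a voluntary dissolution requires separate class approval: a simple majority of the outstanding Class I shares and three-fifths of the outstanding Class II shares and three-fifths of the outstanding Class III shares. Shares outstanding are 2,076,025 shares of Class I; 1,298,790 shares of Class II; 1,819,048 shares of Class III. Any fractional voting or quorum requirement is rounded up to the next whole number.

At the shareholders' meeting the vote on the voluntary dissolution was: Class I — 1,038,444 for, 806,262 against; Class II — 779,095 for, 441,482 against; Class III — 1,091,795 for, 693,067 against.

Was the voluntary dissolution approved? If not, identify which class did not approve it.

Not approved — the Class II shares did not give the required vote.

Class I: a majority of 2076025 is 1038013; 1,038,013 required, 1,038,444 in favor — approved.
Class II: 3/5 of 1298790 = 779274; 779,274 required, 779,095 in favor — not approved.
Class III: 3/5 of 1819048 = 1091428.80, rounded up to 1091429; 1,091,429 required, 1,091,795 in favor — approved.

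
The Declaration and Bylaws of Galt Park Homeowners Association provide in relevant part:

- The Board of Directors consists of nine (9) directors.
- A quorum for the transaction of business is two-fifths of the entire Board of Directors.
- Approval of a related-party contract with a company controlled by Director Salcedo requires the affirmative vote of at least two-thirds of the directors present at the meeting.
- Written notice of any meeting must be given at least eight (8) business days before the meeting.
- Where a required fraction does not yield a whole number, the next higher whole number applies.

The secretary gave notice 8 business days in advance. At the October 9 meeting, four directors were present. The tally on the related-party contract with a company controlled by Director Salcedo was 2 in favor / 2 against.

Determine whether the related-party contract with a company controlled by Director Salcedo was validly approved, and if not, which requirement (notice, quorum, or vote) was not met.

Invalid — vote requirement not satisfied.

Notice: 8 business days given; 8 required (8 ≥ 8). Satisfied.
Quorum: 4 present; quorum is 4. Satisfied.
Vote: the related-party contract with a company controlled by Director Salcedo requires two-thirds of the directors present (4). 2/3 of 4 = 2.67, rounded up to 3, so 3 affirmative votes are needed; 2 voted in favor. Not satisfied.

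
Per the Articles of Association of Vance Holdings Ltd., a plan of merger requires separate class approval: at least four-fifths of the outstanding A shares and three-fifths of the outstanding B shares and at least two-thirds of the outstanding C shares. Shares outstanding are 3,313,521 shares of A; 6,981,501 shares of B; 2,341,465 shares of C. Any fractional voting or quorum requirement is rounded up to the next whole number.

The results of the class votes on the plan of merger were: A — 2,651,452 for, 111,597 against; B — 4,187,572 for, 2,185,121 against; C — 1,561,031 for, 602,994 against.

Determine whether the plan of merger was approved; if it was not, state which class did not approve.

Not approved — the B shares did not give the required vote.

A: 4/5 of 3313521 = 2650816.80, rounded up to 2650817; 2,650,817 required, 2,651,452 in favor — approved.
B: 3/5 of 6981501 = 4188900.60, rounded up to 4188901; 4,188,901 required, 4,187,572 in favor — not approved.
C: 2/3 of 2341465 = 1560976.67, rounded up to 1560977; 1,560,977 required, 1,561,031 in favor — approved.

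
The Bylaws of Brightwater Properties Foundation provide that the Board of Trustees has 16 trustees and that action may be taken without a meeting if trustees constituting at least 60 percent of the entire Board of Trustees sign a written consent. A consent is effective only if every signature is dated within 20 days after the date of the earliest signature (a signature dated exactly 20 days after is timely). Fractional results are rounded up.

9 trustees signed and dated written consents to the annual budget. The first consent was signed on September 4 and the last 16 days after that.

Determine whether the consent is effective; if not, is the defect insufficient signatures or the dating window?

Signatures required: at least 60 percent of 16 — 3/5 of 16 = 9.60, rounded up to 10, so 10 needed; 9 signed. Insufficient.
Dating window: the latest signature is 16 days after the earliest; the limit is 20 days. Within the window.

Not effective — insufficient signatures.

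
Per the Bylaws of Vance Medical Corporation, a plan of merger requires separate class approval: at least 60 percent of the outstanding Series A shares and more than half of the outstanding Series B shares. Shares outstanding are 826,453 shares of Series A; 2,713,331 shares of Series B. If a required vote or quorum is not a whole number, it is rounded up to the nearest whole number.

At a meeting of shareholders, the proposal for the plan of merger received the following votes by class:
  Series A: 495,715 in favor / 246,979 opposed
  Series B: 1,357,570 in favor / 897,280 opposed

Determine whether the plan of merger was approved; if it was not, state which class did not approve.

Series A: 3/5 of 826453 = 495871.80, rounded up to 495872; 495,872 required, 495,715 in favor — not approved.
Series B: a majority of 2713331 is 1356666; 1,356,666 required, 1,357,570 in favor — approved.

Not approved — the Series A shares did not give the required vote.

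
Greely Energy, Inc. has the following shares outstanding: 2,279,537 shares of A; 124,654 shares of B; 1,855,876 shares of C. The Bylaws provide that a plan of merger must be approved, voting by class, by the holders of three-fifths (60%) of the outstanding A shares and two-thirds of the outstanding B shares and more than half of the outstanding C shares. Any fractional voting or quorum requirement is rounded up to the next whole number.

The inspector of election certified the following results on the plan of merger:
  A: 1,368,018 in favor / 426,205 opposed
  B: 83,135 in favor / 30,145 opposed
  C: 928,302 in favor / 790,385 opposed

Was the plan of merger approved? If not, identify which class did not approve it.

Approved — every class gave the required vote.

A: 3/5 of 2279537 = 1367722.20, rounded up to 1367723; 1,367,723 required, 1,368,018 in favor — approved.
B: 2/3 of 124654 = 83102.67, rounded up to 83103; 83,103 required, 83,135 in favor — approved.
C: a majority of 1855876 is 927939; 927,939 required, 928,302 in favor — approved.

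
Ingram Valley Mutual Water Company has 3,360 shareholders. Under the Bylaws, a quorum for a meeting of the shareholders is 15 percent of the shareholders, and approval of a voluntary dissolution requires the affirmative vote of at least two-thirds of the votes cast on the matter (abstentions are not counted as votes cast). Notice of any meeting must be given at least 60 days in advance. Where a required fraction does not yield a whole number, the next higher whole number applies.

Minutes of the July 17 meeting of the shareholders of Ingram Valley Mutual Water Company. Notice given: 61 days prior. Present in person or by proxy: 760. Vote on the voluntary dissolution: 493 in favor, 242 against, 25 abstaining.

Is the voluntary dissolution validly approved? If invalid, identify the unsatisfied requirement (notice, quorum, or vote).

Notice: 61 days given; 60 required. Satisfied.
Quorum: 15% of 3,360 = 504; 760 present. Satisfied.
Vote: requires two-thirds of the votes cast (760 − 25 abstaining = 735); 2/3 of 735 = 490, so 490 needed; 493 in favor. Satisfied.

Valid — all requirements satisfied.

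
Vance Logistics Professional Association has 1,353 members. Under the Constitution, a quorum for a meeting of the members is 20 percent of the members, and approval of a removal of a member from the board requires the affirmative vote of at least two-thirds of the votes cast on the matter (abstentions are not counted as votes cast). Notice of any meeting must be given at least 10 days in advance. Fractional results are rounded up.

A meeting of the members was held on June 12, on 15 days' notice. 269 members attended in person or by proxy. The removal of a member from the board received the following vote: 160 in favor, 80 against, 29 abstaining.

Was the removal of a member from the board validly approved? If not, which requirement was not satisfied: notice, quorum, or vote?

Notice: 15 days given; 10 required. Satisfied.
Quorum: 20% of 1,353 = 270.60, rounded up to 271; 269 present. Not satisfied.
Vote: requires two-thirds of the votes cast (269 − 29 abstaining = 240); 2/3 of 240 = 160, so 160 needed; 160 in favor. Satisfied.

Invalid — quorum requirement not satisfied.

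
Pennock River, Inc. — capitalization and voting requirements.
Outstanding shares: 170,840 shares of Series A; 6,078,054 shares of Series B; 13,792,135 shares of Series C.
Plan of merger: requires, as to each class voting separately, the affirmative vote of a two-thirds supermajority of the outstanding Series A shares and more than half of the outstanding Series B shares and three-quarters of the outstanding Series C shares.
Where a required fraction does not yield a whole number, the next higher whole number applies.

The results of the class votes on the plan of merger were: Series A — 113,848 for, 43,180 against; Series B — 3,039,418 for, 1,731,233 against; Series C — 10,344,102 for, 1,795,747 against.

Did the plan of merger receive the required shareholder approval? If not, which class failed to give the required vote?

Series A: 2/3 of 170840 = 113893.33, rounded up to 113894; 113,894 required, 113,848 in favor — not approved.
Series B: a majority of 6078054 is 3039028; 3,039,028 required, 3,039,418 in favor — approved.
Series C: 3/4 of 13792135 = 10344101.25, rounded up to 10344102; 10,344,102 required, 10,344,102 in favor — approved.

Not approved — the Series A shares did not give the required vote.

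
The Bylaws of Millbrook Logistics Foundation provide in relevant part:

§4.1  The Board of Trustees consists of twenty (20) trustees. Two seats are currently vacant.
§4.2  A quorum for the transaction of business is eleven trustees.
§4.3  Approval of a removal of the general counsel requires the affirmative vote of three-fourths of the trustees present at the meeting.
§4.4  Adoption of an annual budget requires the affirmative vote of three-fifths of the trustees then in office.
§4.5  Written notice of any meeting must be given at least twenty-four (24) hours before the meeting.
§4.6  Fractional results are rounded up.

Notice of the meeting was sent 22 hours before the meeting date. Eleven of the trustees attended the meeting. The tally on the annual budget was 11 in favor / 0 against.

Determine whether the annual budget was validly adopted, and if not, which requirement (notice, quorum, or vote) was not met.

Invalid — notice requirement not satisfied.

Notice: 22 hours given; 24 required (22 < 24). Not satisfied.
Quorum: 11 present; quorum is 11. Satisfied.
Vote: the annual budget requires three-fifths of the trustees then in office (18). 3/5 of 18 = 10.80, rounded up to 11, so 11 affirmative votes are needed; 11 voted in favor. Satisfied.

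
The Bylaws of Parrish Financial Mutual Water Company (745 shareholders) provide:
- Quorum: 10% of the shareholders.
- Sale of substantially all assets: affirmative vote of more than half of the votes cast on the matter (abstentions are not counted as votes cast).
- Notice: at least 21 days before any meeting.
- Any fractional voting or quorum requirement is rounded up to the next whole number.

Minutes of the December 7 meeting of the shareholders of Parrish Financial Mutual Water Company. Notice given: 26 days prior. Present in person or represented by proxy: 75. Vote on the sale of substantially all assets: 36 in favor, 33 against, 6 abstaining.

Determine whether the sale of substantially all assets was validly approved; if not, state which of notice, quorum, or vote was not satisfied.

Notice: 26 days given; 21 required. Satisfied.
Quorum: 10% of 745 = 74.50, rounded up to 75; 75 present. Satisfied.
Vote: requires a majority of the votes cast (75 − 6 abstaining = 69); a majority of 69 is 35, so 35 needed; 36 in favor. Satisfied.

Valid — all requirements satisfied.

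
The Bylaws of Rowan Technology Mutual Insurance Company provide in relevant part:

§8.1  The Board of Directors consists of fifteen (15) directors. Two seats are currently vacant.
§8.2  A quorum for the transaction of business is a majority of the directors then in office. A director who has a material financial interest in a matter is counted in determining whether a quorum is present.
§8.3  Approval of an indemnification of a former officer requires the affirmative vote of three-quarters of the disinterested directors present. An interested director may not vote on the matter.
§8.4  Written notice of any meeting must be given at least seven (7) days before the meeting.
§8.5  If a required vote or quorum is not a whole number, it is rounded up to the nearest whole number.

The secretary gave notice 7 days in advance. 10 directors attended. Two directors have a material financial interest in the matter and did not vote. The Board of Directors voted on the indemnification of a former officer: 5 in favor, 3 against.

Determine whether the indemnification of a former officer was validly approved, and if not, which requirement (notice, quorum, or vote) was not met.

Invalid — vote requirement not satisfied.

Notice: 7 days given; 7 required (7 ≥ 7). Satisfied.
Quorum: 10 present (interested directors count toward quorum); quorum is 7. Satisfied.
Vote: the indemnification of a former officer requires three-fourths of the disinterested directors present (10 − 2 = 8). 3/4 of 8 = 6, so 6 affirmative votes are needed; 5 voted in favor. Not satisfied.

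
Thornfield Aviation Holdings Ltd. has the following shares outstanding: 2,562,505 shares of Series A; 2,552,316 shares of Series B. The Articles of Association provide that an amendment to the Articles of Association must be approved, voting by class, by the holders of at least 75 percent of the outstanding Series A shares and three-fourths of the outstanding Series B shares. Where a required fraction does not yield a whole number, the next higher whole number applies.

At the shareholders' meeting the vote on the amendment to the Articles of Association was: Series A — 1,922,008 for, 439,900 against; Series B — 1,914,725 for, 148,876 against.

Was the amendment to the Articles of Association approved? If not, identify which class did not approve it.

Approved — every class gave the required vote.

Series A: 3/4 of 2562505 = 1921878.75, rounded up to 1921879; 1,921,879 required, 1,922,008 in favor — approved.
Series B: 3/4 of 2552316 = 1914237; 1,914,237 required, 1,914,725 in favor — approved.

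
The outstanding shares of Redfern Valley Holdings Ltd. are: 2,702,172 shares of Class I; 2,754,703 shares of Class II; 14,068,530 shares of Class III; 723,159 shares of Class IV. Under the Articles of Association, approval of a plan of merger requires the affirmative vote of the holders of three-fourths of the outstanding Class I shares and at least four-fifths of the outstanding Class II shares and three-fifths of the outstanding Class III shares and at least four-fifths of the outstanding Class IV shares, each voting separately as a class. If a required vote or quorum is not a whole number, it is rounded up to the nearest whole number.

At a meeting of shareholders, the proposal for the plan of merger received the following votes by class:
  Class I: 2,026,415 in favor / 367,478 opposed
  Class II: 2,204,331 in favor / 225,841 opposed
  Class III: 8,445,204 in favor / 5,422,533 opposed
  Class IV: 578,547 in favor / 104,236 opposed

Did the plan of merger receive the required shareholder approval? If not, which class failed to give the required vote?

Not approved — the Class I shares did not give the required vote.

Class I: 3/4 of 2702172 = 2026629; 2,026,629 required, 2,026,415 in favor — not approved.
Class II: 4/5 of 2754703 = 2203762.40, rounded up to 2203763; 2,203,763 required, 2,204,331 in favor — approved.
Class III: 3/5 of 14068530 = 8441118; 8,441,118 required, 8,445,204 in favor — approved.
Class IV: 4/5 of 723159 = 578527.20, rounded up to 578528; 578,528 required, 578,547 in favor — approved.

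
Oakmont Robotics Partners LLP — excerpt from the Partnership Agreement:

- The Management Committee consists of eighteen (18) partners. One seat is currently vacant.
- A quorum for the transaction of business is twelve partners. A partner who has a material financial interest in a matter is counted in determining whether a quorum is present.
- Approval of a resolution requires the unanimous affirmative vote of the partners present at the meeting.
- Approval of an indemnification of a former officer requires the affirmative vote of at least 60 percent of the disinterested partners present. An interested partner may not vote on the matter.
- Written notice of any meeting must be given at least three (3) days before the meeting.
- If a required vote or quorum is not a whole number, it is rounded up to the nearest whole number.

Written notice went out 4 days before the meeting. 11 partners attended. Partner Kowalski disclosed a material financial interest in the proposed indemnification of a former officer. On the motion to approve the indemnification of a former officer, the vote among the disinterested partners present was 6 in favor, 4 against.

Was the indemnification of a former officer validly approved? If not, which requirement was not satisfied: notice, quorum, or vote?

Notice: 4 days given; 3 required (4 ≥ 3). Satisfied.
Quorum: 11 present (interested partners count toward quorum); quorum is 12. Not satisfied.
Vote: the indemnification of a former officer requires three-fifths of the disinterested partners present (11 − 1 = 10). 3/5 of 10 = 6, so 6 affirmative votes are needed; 6 voted in favor. Satisfied. (Moot — without a quorum no business can be validly transacted.)

Invalid — quorum requirement not satisfied.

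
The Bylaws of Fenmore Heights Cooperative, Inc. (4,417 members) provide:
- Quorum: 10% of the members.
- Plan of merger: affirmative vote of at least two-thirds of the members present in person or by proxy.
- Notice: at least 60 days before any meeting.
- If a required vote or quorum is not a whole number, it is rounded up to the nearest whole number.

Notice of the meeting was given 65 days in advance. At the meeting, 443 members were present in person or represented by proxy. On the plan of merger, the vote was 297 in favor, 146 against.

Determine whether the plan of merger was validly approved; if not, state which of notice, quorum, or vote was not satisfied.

Valid — all requirements satisfied.

Notice: 65 days given; 60 required. Satisfied.
Quorum: 10% of 4,417 = 441.70, rounded up to 442; 443 present. Satisfied.
Vote: requires two-thirds of those present (443); 2/3 of 443 = 295.33, rounded up to 296, so 296 needed; 297 in favor. Satisfied.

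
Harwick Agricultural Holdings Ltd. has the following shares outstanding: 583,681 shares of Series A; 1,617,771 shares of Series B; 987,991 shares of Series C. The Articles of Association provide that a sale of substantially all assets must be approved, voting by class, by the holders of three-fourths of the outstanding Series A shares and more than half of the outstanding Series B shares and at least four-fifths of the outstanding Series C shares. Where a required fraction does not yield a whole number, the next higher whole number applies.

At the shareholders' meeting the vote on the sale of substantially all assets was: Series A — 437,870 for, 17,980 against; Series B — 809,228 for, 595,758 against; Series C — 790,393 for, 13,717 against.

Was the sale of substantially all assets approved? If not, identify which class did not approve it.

Approved — every class gave the required vote.

Series A: 3/4 of 583681 = 437760.75, rounded up to 437761; 437,761 required, 437,870 in favor — approved.
Series B: a majority of 1617771 is 808886; 808,886 required, 809,228 in favor — approved.
Series C: 4/5 of 987991 = 790392.80, rounded up to 790393; 790,393 required, 790,393 in favor — approved.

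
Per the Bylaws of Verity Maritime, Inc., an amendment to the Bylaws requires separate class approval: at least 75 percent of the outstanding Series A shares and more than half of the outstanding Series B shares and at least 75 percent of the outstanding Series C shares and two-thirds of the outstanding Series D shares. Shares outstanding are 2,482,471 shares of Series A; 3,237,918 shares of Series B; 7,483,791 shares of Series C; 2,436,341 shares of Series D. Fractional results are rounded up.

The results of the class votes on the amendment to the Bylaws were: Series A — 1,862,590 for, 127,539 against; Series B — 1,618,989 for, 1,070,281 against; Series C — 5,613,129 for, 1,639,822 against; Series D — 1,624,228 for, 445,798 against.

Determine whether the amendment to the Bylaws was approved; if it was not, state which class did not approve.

Series A: 3/4 of 2482471 = 1861853.25, rounded up to 1861854; 1,861,854 required, 1,862,590 in favor — approved.
Series B: a majority of 3237918 is 1618960; 1,618,960 required, 1,618,989 in favor — approved.
Series C: 3/4 of 7483791 = 5612843.25, rounded up to 5612844; 5,612,844 required, 5,613,129 in favor — approved.
Series D: 2/3 of 2436341 = 1624227.33, rounded up to 1624228; 1,624,228 required, 1,624,228 in favor — approved.

Approved — every class gave the required vote.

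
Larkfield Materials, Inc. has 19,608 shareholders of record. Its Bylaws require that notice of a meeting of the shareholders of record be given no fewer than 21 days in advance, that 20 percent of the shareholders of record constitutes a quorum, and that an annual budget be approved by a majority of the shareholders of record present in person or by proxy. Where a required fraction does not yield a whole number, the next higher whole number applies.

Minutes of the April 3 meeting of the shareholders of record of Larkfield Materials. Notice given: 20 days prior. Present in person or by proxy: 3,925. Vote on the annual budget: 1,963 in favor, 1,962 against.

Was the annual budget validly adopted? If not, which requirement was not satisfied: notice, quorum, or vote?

Notice: 20 days given; 21 required. Not satisfied.
Quorum: 20% of 19,608 = 3,921.60, rounded up to 3,922; 3,925 present. Satisfied.
Vote: requires a majority of those present (3,925); a majority of 3925 is 1963, so 1,963 needed; 1,963 in favor. Satisfied.

Invalid — notice requirement not satisfied.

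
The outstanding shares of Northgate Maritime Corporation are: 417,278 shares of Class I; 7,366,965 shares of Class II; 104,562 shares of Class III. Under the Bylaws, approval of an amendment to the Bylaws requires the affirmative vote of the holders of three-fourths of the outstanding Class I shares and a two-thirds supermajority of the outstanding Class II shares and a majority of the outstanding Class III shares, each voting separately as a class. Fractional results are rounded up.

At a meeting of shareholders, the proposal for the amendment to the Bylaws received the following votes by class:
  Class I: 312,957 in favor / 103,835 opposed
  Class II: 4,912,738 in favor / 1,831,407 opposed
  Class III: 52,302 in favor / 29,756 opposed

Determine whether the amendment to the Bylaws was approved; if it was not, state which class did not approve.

Class I: 3/4 of 417278 = 312958.50, rounded up to 312959; 312,959 required, 312,957 in favor — not approved.
Class II: 2/3 of 7366965 = 4911310; 4,911,310 required, 4,912,738 in favor — approved.
Class III: a majority of 104562 is 52282; 52,282 required, 52,302 in favor — approved.

Not approved — the Class I shares did not give the required vote.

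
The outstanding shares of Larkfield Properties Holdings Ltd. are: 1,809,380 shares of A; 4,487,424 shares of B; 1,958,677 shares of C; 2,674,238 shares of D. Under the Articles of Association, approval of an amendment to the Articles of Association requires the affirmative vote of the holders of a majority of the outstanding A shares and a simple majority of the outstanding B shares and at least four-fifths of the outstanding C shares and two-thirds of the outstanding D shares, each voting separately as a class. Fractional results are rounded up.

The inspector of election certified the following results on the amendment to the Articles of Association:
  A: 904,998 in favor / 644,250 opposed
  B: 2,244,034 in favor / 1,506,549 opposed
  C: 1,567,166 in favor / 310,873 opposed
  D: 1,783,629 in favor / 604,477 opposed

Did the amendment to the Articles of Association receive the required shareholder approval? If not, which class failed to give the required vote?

Approved — every class gave the required vote.

A: a majority of 1809380 is 904691; 904,691 required, 904,998 in favor — approved.
B: a majority of 4487424 is 2243713; 2,243,713 required, 2,244,034 in favor — approved.
C: 4/5 of 1958677 = 1566941.60, rounded up to 1566942; 1,566,942 required, 1,567,166 in favor — approved.
D: 2/3 of 2674238 = 1782825.33, rounded up to 1782826; 1,782,826 required, 1,783,629 in favor — approved.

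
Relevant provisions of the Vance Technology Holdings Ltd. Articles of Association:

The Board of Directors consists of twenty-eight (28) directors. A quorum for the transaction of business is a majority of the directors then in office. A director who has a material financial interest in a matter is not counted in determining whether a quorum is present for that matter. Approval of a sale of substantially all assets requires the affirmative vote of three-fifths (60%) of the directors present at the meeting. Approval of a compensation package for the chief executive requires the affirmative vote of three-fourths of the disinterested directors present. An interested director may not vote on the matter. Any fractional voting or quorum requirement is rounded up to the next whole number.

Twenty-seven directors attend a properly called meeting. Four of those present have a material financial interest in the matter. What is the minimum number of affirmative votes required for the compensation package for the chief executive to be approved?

The compensation package for the chief executive requires three-fourths of the disinterested directors present (27 − 4 = 23).
3/4 of 23 = 17.25, rounded up to 18.

18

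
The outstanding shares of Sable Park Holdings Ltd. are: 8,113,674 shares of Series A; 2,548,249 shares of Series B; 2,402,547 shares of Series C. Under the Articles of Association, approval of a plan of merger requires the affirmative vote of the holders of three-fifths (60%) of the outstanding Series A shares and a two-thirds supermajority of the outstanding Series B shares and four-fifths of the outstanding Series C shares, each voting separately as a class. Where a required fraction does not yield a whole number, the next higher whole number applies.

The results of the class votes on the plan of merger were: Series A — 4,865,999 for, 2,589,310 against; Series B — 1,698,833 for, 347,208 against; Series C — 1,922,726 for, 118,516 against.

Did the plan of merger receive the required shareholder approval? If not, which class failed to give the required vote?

Not approved — the Series A shares did not give the required vote.

Series A: 3/5 of 8113674 = 4868204.40, rounded up to 4868205; 4,868,205 required, 4,865,999 in favor — not approved.
Series B: 2/3 of 2548249 = 1698832.67, rounded up to 1698833; 1,698,833 required, 1,698,833 in favor — approved.
Series C: 4/5 of 2402547 = 1922037.60, rounded up to 1922038; 1,922,038 required, 1,922,726 in favor — approved.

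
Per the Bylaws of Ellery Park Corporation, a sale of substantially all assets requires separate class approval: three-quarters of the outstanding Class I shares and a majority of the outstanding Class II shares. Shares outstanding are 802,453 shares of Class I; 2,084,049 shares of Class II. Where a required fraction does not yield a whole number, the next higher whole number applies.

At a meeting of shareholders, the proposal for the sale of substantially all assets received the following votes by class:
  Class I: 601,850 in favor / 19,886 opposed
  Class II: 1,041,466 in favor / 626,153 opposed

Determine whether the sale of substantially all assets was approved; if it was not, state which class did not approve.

Class I: 3/4 of 802453 = 601839.75, rounded up to 601840; 601,840 required, 601,850 in favor — approved.
Class II: a majority of 2084049 is 1042025; 1,042,025 required, 1,041,466 in favor — not approved.

Not approved — the Class II shares did not give the required vote.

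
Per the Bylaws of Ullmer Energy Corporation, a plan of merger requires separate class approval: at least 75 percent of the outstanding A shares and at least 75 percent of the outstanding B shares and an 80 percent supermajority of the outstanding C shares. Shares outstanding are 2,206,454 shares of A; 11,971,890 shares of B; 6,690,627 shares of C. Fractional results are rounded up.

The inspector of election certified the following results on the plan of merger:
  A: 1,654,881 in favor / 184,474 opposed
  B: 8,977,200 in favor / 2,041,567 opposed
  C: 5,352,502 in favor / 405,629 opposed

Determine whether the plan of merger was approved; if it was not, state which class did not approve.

A: 3/4 of 2206454 = 1654840.50, rounded up to 1654841; 1,654,841 required, 1,654,881 in favor — approved.
B: 3/4 of 11971890 = 8978917.50, rounded up to 8978918; 8,978,918 required, 8,977,200 in favor — not approved.
C: 4/5 of 6690627 = 5352501.60, rounded up to 5352502; 5,352,502 required, 5,352,502 in favor — approved.

Not approved — the B shares did not give the required vote.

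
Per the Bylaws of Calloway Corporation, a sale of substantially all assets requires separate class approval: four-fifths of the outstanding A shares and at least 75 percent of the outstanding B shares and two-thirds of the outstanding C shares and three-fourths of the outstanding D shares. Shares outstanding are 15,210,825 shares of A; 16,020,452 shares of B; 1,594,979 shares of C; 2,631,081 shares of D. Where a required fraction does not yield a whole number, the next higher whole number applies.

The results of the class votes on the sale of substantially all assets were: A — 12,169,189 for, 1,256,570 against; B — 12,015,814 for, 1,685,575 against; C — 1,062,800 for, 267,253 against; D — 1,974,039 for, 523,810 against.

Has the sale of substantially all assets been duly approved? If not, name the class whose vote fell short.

A: 4/5 of 15210825 = 12168660; 12,168,660 required, 12,169,189 in favor — approved.
B: 3/4 of 16020452 = 12015339; 12,015,339 required, 12,015,814 in favor — approved.
C: 2/3 of 1594979 = 1063319.33, rounded up to 1063320; 1,063,320 required, 1,062,800 in favor — not approved.
D: 3/4 of 2631081 = 1973310.75, rounded up to 1973311; 1,973,311 required, 1,974,039 in favor — approved.

Not approved — the C shares did not give the required vote.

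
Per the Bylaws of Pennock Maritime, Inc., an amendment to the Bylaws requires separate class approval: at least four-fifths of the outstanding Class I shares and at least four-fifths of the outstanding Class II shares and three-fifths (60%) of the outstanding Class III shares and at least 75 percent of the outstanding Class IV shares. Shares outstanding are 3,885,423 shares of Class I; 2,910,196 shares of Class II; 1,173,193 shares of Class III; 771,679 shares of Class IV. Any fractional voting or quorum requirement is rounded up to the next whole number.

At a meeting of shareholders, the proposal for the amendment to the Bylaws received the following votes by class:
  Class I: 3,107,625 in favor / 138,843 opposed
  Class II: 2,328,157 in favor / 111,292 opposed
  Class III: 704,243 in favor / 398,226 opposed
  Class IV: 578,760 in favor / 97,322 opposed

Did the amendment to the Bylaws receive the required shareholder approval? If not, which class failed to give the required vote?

Not approved — the Class I shares did not give the required vote.

Class I: 4/5 of 3885423 = 3108338.40, rounded up to 3108339; 3,108,339 required, 3,107,625 in favor — not approved.
Class II: 4/5 of 2910196 = 2328156.80, rounded up to 2328157; 2,328,157 required, 2,328,157 in favor — approved.
Class III: 3/5 of 1173193 = 703915.80, rounded up to 703916; 703,916 required, 704,243 in favor — approved.
Class IV: 3/4 of 771679 = 578759.25, rounded up to 578760; 578,760 required, 578,760 in favor — approved.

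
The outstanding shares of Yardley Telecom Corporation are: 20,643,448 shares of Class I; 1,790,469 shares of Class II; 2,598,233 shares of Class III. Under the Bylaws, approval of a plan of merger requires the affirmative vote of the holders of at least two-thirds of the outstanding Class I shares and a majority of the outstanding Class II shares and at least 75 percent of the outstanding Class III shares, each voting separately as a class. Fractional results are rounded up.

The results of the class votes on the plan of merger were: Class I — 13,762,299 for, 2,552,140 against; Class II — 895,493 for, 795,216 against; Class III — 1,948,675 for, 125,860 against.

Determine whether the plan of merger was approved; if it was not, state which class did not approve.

Approved — every class gave the required vote.

Class I: 2/3 of 20643448 = 13762298.67, rounded up to 13762299; 13,762,299 required, 13,762,299 in favor — approved.
Class II: a majority of 1790469 is 895235; 895,235 required, 895,493 in favor — approved.
Class III: 3/4 of 2598233 = 1948674.75, rounded up to 1948675; 1,948,675 required, 1,948,675 in favor — approved.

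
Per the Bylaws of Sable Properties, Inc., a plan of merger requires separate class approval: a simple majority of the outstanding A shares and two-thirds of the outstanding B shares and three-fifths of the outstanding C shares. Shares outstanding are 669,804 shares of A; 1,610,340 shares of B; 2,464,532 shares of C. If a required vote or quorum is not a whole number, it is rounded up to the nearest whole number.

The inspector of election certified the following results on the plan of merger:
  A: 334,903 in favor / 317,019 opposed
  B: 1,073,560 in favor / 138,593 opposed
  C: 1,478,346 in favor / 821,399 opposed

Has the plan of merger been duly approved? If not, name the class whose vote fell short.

Not approved — the C shares did not give the required vote.

A: a majority of 669804 is 334903; 334,903 required, 334,903 in favor — approved.
B: 2/3 of 1610340 = 1073560; 1,073,560 required, 1,073,560 in favor — approved.
C: 3/5 of 2464532 = 1478719.20, rounded up to 1478720; 1,478,720 required, 1,478,346 in favor — not approved.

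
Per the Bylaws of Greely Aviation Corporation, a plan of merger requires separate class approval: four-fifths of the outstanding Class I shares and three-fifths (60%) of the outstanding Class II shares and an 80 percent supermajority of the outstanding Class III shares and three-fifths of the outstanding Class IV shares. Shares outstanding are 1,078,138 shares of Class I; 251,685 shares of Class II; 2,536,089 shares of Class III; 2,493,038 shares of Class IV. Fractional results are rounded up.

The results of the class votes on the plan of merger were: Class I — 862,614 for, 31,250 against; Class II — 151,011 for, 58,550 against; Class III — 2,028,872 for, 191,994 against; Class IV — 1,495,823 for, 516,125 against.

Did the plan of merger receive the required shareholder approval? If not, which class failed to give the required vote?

Class I: 4/5 of 1078138 = 862510.40, rounded up to 862511; 862,511 required, 862,614 in favor — approved.
Class II: 3/5 of 251685 = 151011; 151,011 required, 151,011 in favor — approved.
Class III: 4/5 of 2536089 = 2028871.20, rounded up to 2028872; 2,028,872 required, 2,028,872 in favor — approved.
Class IV: 3/5 of 2493038 = 1495822.80, rounded up to 1495823; 1,495,823 required, 1,495,823 in favor — approved.

Approved — every class gave the required vote.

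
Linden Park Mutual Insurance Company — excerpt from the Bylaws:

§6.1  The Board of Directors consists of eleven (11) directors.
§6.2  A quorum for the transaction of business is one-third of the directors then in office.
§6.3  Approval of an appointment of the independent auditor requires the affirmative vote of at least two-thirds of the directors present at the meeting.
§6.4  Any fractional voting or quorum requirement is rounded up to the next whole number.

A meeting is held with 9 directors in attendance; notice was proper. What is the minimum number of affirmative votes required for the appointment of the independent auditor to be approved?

6

The appointment of the independent auditor requires two-thirds of the directors present (9).
2/3 of 9 = 6.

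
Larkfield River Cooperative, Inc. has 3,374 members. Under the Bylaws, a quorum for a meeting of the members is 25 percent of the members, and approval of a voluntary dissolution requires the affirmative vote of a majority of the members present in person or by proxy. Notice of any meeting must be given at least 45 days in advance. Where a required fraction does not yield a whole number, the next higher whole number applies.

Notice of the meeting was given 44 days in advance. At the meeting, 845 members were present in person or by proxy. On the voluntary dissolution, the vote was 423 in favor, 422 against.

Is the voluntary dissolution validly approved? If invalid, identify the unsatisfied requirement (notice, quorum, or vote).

Notice: 44 days given; 45 required. Not satisfied.
Quorum: 25% of 3,374 = 843.50, rounded up to 844; 845 present. Satisfied.
Vote: requires a majority of those present (845); a majority of 845 is 423, so 423 needed; 423 in favor. Satisfied.

Invalid — notice requirement not satisfied.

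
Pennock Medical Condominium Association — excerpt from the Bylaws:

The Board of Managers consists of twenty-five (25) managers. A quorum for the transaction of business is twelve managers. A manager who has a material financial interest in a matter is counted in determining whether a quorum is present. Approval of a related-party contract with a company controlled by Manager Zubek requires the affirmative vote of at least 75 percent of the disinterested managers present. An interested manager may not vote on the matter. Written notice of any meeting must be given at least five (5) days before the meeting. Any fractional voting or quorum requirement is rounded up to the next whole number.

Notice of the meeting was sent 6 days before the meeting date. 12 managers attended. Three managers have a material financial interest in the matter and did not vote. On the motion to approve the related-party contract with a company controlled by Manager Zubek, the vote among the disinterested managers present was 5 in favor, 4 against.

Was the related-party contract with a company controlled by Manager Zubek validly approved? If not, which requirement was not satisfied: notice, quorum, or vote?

Notice: 6 days given; 5 required (6 ≥ 5). Satisfied.
Quorum: 12 present (interested managers count toward quorum); quorum is 12. Satisfied.
Vote: the related-party contract with a company controlled by Manager Zubek requires three-fourths of the disinterested managers present (12 − 3 = 9). 3/4 of 9 = 6.75, rounded up to 7, so 7 affirmative votes are needed; 5 voted in favor. Not satisfied.

Invalid — vote requirement not satisfied.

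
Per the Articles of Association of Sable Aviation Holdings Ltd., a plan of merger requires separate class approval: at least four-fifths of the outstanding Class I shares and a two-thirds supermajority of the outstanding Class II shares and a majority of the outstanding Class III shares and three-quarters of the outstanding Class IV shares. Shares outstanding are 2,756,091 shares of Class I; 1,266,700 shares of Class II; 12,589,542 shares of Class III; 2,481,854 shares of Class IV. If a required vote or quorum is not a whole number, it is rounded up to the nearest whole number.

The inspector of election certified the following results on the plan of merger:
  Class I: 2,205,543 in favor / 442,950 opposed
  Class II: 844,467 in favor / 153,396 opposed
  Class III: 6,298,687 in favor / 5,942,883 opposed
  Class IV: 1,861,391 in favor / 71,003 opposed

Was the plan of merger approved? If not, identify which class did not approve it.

Approved — every class gave the required vote.

Class I: 4/5 of 2756091 = 2204872.80, rounded up to 2204873; 2,204,873 required, 2,205,543 in favor — approved.
Class II: 2/3 of 1266700 = 844466.67, rounded up to 844467; 844,467 required, 844,467 in favor — approved.
Class III: a majority of 12589542 is 6294772; 6,294,772 required, 6,298,687 in favor — approved.
Class IV: 3/4 of 2481854 = 1861390.50, rounded up to 1861391; 1,861,391 required, 1,861,391 in favor — approved.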